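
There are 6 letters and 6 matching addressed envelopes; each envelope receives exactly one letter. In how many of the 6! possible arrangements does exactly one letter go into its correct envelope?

Pick the single fixed position: C(6,1) = 6 ways.
The other 5 form a derangement: !5 = 44.
Total: 6 × 44 = 264.

264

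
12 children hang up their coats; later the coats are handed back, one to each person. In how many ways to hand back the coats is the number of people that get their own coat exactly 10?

66

Pick the 10 fixed positions: C(12,10) = 66 ways.
The remaining 2 must be deranged: !2 = 1.
Total: 66 × 1 = 66.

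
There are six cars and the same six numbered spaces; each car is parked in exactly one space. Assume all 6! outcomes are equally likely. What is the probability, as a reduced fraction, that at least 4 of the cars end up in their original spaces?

Favorable outcomes: Σ_{i≥4} C(6,i)·!(6-i) = 15·1 + 6·0 + 1·1 = 16.
Total outcomes: 6! = 720.
Probability = 16/720 = 1/45.

1/45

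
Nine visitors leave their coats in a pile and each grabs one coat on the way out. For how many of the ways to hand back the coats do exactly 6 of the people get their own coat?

Choose which 6 of the 9 are fixed: C(9,6) = 84.
The other 3 form a derangement: !3 = 2.
Total: 84 × 2 = 168.

168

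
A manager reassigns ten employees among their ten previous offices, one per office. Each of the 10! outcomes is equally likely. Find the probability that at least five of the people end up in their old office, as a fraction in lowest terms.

Favorable outcomes: Σ_{i≥5} C(10,i)·!(10-i) = 252·44 + 210·9 + 120·2 + 45·1 + 10·0 + 1·1 = 13264.
Total outcomes: 10! = 3628800.
Probability = 13264/3628800 = 829/226800.

829/226800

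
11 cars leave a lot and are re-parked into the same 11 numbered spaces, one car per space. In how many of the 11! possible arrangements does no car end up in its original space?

14684570

The number of derangements of 11 is !11 = Σ_{k=0}^{11} (-1)^k·11!/k!
= 11! - 11!/1! + 11!/2! - 11!/3! + 11!/4! - 11!/5! + 11!/6! - 11!/7! + 11!/8! - 11!/9! + 11!/10! - 11!/11!
= 39916800 - 39916800 + 19958400 - 6652800 + 1663200 - 332640 + 55440 - 7920 + 990 - 110 + 11 - 1
= 14684570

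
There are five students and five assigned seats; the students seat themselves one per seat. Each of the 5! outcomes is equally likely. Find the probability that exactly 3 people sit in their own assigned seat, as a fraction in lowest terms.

1/12

Favorable outcomes: C(5,3)·!2 = 10·1 = 10.
Total outcomes: 5! = 120.
Probability = 10/120 = 1/12.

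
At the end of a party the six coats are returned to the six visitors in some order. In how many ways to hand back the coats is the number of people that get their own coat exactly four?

15

Pick the 4 fixed positions: C(6,4) = 15 ways.
The remaining 2 must be deranged: !2 = 1.
Total: 15 × 1 = 15.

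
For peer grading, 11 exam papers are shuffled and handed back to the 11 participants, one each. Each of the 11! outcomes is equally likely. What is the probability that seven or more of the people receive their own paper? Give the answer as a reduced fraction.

839/9979200

Favorable outcomes: Σ_{i≥7} C(11,i)·!(11-i) = 330·9 + 165·2 + 55·1 + 11·0 + 1·1 = 3356.
Total outcomes: 11! = 39916800.
Probability = 3356/39916800 = 839/9979200.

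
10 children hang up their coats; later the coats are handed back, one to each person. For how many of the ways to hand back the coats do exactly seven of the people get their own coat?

240

Choose which 7 of the 10 are fixed: C(10,7) = 120.
The remaining 3 must be deranged: !3 = 2.
Total: 120 × 2 = 240.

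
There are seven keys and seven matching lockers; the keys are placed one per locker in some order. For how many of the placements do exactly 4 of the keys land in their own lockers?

70

Choose which 4 of the 7 are fixed: C(7,4) = 35.
The other 3 form a derangement: !3 = 2.
Total: 35 × 2 = 70.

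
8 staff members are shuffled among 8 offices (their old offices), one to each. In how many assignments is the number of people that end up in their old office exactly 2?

Pick the 2 fixed positions: C(8,2) = 28 ways.
The remaining 6 must be deranged: !6 = 265.
Total: 28 × 265 = 7420.

7420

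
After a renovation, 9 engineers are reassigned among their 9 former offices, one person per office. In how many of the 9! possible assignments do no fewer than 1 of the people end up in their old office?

Sum C(9,i)·!(9-i) for i = 1..9:
  i=1: C(9,1)·!8 = 9·14833 = 133497
  i=2: C(9,2)·!7 = 36·1854 = 66744
  i=3: C(9,3)·!6 = 84·265 = 22260
  i=4: C(9,4)·!5 = 126·44 = 5544
  i=5: C(9,5)·!4 = 126·9 = 1134
  i=6: C(9,6)·!3 = 84·2 = 168
  i=7: C(9,7)·!2 = 36·1 = 36
  i=8: C(9,8)·!1 = 9·0 = 0
  i=9: C(9,9)·!0 = 1·1 = 1
Total = 229384.

229384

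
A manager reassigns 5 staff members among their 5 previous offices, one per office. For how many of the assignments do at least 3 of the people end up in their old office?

# with exactly i fixed is C(5,i)·!(5-i); sum over i=3..5:
  i=3: C(5,3)·!2 = 10·1 = 10
  i=4: C(5,4)·!1 = 5·0 = 0
  i=5: C(5,5)·!0 = 1·1 = 1
Total = 11.

11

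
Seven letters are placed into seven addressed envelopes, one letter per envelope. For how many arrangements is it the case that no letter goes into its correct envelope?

1854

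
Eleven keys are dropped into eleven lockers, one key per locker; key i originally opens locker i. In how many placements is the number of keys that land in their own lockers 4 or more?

Sum C(11,i)·!(11-i) for i = 4..11:
  i=4: C(11,4)·!7 = 330·1854 = 611820
  i=5: C(11,5)·!6 = 462·265 = 122430
  i=6: C(11,6)·!5 = 462·44 = 20328
  i=7: C(11,7)·!4 = 330·9 = 2970
  i=8: C(11,8)·!3 = 165·2 = 330
  i=9: C(11,9)·!2 = 55·1 = 55
  i=10: C(11,10)·!1 = 11·0 = 0
  i=11: C(11,11)·!0 = 1·1 = 1
Total = 757934.

757934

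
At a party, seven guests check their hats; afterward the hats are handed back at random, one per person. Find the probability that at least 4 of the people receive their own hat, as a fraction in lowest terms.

Favorable outcomes: Σ_{i≥4} C(7,i)·!(7-i) = 35·2 + 21·1 + 7·0 + 1·1 = 92.
Total outcomes: 7! = 5040.
Probability = 92/5040 = 23/1260.

23/1260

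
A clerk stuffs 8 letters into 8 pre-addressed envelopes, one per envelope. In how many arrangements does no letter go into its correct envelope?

14833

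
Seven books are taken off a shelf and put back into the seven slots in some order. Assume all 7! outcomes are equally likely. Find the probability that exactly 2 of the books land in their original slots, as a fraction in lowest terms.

Favorable outcomes: C(7,2)·!5 = 21·44 = 924.
Total outcomes: 7! = 5040.
Probability = 924/5040 = 11/60.

11/60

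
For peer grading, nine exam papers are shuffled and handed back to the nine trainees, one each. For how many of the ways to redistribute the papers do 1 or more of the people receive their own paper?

229384

# with exactly i fixed is C(9,i)·!(9-i); sum over i=1..9:
  i=1: C(9,1)·!8 = 9·14833 = 133497
  i=2: C(9,2)·!7 = 36·1854 = 66744
  i=3: C(9,3)·!6 = 84·265 = 22260
  i=4: C(9,4)·!5 = 126·44 = 5544
  i=5: C(9,5)·!4 = 126·9 = 1134
  i=6: C(9,6)·!3 = 84·2 = 168
  i=7: C(9,7)·!2 = 36·1 = 36
  i=8: C(9,8)·!1 = 9·0 = 0
  i=9: C(9,9)·!0 = 1·1 = 1
Total = 229384.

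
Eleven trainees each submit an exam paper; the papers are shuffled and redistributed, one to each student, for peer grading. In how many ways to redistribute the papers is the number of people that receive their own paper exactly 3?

2447445

Pick the 3 fixed positions: C(11,3) = 165 ways.
The remaining 8 must be deranged: !8 = 14833.
Total: 165 × 14833 = 2447445.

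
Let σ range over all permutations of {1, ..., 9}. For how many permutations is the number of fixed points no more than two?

333737

Sum C(9,i)·!(9-i) for i = 0..2:
  i=0: C(9,0)·!9 = 1·133496 = 133496
  i=1: C(9,1)·!8 = 9·14833 = 133497
  i=2: C(9,2)·!7 = 36·1854 = 66744
Total = 333737.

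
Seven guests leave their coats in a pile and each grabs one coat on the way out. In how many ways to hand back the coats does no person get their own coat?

1854

!7 is the nearest integer to 7!/e.
7! = 5040, and 5040/e ≈ 1854.11, so !7 = 1854.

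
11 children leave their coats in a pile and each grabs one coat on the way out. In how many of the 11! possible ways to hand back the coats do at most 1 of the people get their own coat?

29369141

Sum C(11,i)·!(11-i) for i = 0..1:
  i=0: C(11,0)·!11 = 1·14684570 = 14684570
  i=1: C(11,1)·!10 = 11·1334961 = 14684571
Total = 29369141.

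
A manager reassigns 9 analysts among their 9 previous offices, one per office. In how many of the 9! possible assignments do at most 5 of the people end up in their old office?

362675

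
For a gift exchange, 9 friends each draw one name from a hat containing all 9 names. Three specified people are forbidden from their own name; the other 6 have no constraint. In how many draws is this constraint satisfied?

256320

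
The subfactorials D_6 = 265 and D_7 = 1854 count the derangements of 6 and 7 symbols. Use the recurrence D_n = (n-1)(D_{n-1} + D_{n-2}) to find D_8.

D_8 = (8-1)·(D_7 + D_6) = 7·(1854 + 265) = 7·2119 = 14833.

14833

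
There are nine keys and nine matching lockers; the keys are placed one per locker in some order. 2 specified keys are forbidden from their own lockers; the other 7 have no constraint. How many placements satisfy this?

Inclusion-exclusion on the 2 forbidden self-matches:
Σ_{j=0}^{2} (-1)^j C(2,j)(9-j)!
= C(2,0)·9! - C(2,1)·8! + C(2,2)·7!
= 362880 - 80640 + 5040
= 287280

287280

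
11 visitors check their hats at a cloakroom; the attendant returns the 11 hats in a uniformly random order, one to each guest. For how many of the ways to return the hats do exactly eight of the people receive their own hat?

Pick the 8 fixed positions: C(11,8) = 165 ways.
The remaining 3 must be deranged: !3 = 2.
Total: 165 × 2 = 330.

330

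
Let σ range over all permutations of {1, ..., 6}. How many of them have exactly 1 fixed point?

264

Pick the single fixed position: C(6,1) = 6 ways.
The remaining 5 must be deranged: !5 = 44.
Total: 6 × 44 = 264.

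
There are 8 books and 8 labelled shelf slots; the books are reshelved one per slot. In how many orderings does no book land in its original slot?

14833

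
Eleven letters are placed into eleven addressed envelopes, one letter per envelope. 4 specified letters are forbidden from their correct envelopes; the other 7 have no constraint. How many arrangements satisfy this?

27422640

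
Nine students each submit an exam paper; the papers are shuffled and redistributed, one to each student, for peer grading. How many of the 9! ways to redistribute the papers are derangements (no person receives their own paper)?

133496

Use !n = (n-1)(!(n-1) + !(n-2)).
!9 = 8·(14833 + 1854) = 8·16687 = 133496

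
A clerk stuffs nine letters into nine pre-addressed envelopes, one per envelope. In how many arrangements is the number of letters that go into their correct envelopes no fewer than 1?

# with exactly i fixed is C(9,i)·!(9-i); sum over i=1..9:
  i=1: C(9,1)·!8 = 9·14833 = 133497
  i=2: C(9,2)·!7 = 36·1854 = 66744
  i=3: C(9,3)·!6 = 84·265 = 22260
  i=4: C(9,4)·!5 = 126·44 = 5544
  i=5: C(9,5)·!4 = 126·9 = 1134
  i=6: C(9,6)·!3 = 84·2 = 168
  i=7: C(9,7)·!2 = 36·1 = 36
  i=8: C(9,8)·!1 = 9·0 = 0
  i=9: C(9,9)·!0 = 1·1 = 1
Total = 229384.

229384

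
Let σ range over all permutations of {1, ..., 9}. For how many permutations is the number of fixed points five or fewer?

362675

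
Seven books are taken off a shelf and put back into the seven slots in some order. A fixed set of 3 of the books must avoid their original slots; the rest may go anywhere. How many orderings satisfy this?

Let A_j be the event that the j-th constrained one is fixed. By inclusion-exclusion over the 3 events:
Σ_{j=0}^{3} (-1)^j C(3,j)(7-j)!
= C(3,0)·7! - C(3,1)·6! + C(3,2)·5! - C(3,3)·4!
= 5040 - 2160 + 360 - 24
= 3216

3216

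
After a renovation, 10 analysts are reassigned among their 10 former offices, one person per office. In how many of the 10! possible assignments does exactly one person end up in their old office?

Pick the single fixed position: C(10,1) = 10 ways.
The remaining 9 must be deranged: !9 = 133496.
Total: 10 × 133496 = 1334960.

1334960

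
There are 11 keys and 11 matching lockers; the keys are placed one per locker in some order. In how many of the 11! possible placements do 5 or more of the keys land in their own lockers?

146114

# with exactly i fixed is C(11,i)·!(11-i); sum over i=5..11:
  i=5: C(11,5)·!6 = 462·265 = 122430
  i=6: C(11,6)·!5 = 462·44 = 20328
  i=7: C(11,7)·!4 = 330·9 = 2970
  i=8: C(11,8)·!3 = 165·2 = 330
  i=9: C(11,9)·!2 = 55·1 = 55
  i=10: C(11,10)·!1 = 11·0 = 0
  i=11: C(11,11)·!0 = 1·1 = 1
Total = 146114.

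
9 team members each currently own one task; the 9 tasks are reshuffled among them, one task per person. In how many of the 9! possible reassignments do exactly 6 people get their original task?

168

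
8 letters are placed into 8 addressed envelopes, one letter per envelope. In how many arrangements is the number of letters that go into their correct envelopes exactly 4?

630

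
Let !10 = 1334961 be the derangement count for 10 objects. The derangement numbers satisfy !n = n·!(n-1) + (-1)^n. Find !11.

14684570

!11 = 11·1334961 - 1 = 14684570.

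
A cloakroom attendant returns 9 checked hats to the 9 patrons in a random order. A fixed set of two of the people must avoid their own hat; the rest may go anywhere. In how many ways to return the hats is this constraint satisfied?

287280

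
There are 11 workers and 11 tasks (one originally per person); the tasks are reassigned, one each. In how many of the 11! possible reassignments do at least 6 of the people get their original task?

# with exactly i fixed is C(11,i)·!(11-i); sum over i=6..11:
  i=6: C(11,6)·!5 = 462·44 = 20328
  i=7: C(11,7)·!4 = 330·9 = 2970
  i=8: C(11,8)·!3 = 165·2 = 330
  i=9: C(11,9)·!2 = 55·1 = 55
  i=10: C(11,10)·!1 = 11·0 = 0
  i=11: C(11,11)·!0 = 1·1 = 1
Total = 23684.

23684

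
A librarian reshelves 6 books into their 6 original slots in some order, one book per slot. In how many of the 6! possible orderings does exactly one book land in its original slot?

264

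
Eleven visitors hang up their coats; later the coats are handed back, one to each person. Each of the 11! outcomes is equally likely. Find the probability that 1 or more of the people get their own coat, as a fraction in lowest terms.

2523223/3991680

Favorable outcomes: Σ_{i≥1} C(11,i)·!(11-i) = 11·1334961 + 55·133496 + 165·14833 + 330·1854 + 462·265 + 462·44 + 330·9 + 165·2 + 55·1 + 11·0 + 1·1 = 25232230.
Total outcomes: 11! = 39916800.
Probability = 25232230/39916800 = 2523223/3991680.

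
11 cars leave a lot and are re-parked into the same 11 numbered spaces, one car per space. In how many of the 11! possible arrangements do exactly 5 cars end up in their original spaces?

122430

Choose which 5 of the 11 are fixed: C(11,5) = 462.
The other 6 form a derangement: !6 = 265.
Total: 462 × 265 = 122430.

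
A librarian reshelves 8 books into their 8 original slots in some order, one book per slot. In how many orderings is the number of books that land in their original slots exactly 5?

112

Pick the 5 fixed positions: C(8,5) = 56 ways.
The other 3 form a derangement: !3 = 2.
Total: 56 × 2 = 112.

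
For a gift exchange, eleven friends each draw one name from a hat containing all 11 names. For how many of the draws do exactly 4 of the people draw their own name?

Pick the 4 fixed positions: C(11,4) = 330 ways.
The other 7 form a derangement: !7 = 1854.
Total: 330 × 1854 = 611820.

611820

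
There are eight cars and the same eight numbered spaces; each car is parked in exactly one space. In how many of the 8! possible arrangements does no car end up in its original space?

14833

By inclusion-exclusion, !8 = Σ (-1)^k · 8!/k! for k=0..8
= 8! - 8!/1! + 8!/2! - 8!/3! + 8!/4! - 8!/5! + 8!/6! - 8!/7! + 8!/8!
= 40320 - 40320 + 20160 - 6720 + 1680 - 336 + 56 - 8 + 1
= 14833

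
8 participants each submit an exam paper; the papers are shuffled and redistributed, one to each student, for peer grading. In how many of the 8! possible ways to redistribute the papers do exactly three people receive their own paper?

2464

Choose which 3 of the 8 are fixed: C(8,3) = 56.
The remaining 5 must be deranged: !5 = 44.
Total: 56 × 44 = 2464.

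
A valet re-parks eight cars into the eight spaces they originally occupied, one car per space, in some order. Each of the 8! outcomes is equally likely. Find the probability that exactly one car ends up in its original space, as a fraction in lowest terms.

Favorable outcomes: C(8,1)·!7 = 8·1854 = 14832.
Total outcomes: 8! = 40320.
Probability = 14832/40320 = 103/280.

103/280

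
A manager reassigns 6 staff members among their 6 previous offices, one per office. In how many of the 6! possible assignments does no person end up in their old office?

The number of derangements of 6 is !6 = Σ_{k=0}^{6} (-1)^k·6!/k!
= 6! - 6!/1! + 6!/2! - 6!/3! + 6!/4! - 6!/5! + 6!/6!
= 720 - 720 + 360 - 120 + 30 - 6 + 1
= 265

265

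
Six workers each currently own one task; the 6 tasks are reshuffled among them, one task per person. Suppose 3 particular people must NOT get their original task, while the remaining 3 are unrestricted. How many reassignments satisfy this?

Inclusion-exclusion on the 3 forbidden self-matches:
Σ_{j=0}^{3} (-1)^j C(3,j)(6-j)!
= C(3,0)·6! - C(3,1)·5! + C(3,2)·4! - C(3,3)·3!
= 720 - 360 + 72 - 6
= 426

426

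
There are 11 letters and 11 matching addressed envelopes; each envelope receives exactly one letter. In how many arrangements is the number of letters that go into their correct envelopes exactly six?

Pick the 6 fixed positions: C(11,6) = 462 ways.
The other 5 form a derangement: !5 = 44.
Total: 462 × 44 = 20328.

20328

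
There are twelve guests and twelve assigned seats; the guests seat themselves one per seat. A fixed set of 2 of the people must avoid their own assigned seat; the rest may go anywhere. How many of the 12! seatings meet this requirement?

402796800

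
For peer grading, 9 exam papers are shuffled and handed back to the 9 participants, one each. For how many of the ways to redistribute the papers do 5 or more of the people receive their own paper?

Sum C(9,i)·!(9-i) for i = 5..9:
  i=5: C(9,5)·!4 = 126·9 = 1134
  i=6: C(9,6)·!3 = 84·2 = 168
  i=7: C(9,7)·!2 = 36·1 = 36
  i=8: C(9,8)·!1 = 9·0 = 0
  i=9: C(9,9)·!0 = 1·1 = 1
Total = 1339.

1339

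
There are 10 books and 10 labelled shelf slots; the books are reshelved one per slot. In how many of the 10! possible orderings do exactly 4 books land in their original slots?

55650

Choose which 4 of the 10 are fixed: C(10,4) = 210.
The remaining 6 must be deranged: !6 = 265.
Total: 210 × 265 = 55650.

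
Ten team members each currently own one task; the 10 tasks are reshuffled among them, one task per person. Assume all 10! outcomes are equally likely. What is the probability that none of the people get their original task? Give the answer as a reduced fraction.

Favorable outcomes: !10 = 1334961.
Total outcomes: 10! = 3628800.
Probability = 1334961/3628800 = 16481/44800.

16481/44800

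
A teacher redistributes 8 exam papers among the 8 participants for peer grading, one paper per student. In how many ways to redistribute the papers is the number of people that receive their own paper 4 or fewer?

40179

Sum C(8,i)·!(8-i) for i = 0..4:
  i=0: C(8,0)·!8 = 1·14833 = 14833
  i=1: C(8,1)·!7 = 8·1854 = 14832
  i=2: C(8,2)·!6 = 28·265 = 7420
  i=3: C(8,3)·!5 = 56·44 = 2464
  i=4: C(8,4)·!4 = 70·9 = 630
Total = 40179.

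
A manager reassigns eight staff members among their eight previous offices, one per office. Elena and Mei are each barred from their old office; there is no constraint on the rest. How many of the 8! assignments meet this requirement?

Inclusion-exclusion on the 2 forbidden self-matches:
Σ_{j=0}^{2} (-1)^j C(2,j)(8-j)!
= C(2,0)·8! - C(2,1)·7! + C(2,2)·6!
= 40320 - 10080 + 720
= 30960

30960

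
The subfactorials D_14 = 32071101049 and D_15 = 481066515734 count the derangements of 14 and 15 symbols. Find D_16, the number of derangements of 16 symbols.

D_16 = (16-1)·(D_15 + D_14) = 15·(481066515734 + 32071101049) = 15·513137616783 = 7697064251745.

7697064251745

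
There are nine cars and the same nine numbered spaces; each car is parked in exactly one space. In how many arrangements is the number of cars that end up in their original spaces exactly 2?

Pick the 2 fixed positions: C(9,2) = 36 ways.
The other 7 form a derangement: !7 = 1854.
Total: 36 × 1854 = 66744.

66744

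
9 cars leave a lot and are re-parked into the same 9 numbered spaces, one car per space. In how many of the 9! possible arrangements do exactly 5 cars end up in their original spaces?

Choose which 5 of the 9 are fixed: C(9,5) = 126.
The other 4 form a derangement: !4 = 9.
Total: 126 × 9 = 1134.

1134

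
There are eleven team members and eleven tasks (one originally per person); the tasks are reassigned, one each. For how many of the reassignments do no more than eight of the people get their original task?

# with exactly i fixed is C(11,i)·!(11-i); sum over i=0..8:
  i=0: C(11,0)·!11 = 1·14684570 = 14684570
  i=1: C(11,1)·!10 = 11·1334961 = 14684571
  i=2: C(11,2)·!9 = 55·133496 = 7342280
  i=3: C(11,3)·!8 = 165·14833 = 2447445
  i=4: C(11,4)·!7 = 330·1854 = 611820
  i=5: C(11,5)·!6 = 462·265 = 122430
  i=6: C(11,6)·!5 = 462·44 = 20328
  i=7: C(11,7)·!4 = 330·9 = 2970
  i=8: C(11,8)·!3 = 165·2 = 330
Total = 39916744.

39916744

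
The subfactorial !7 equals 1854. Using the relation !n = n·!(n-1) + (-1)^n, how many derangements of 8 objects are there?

14833

!8 = 8·1854 + 1 = 14833.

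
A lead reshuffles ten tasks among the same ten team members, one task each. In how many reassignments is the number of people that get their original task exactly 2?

667485

Pick the 2 fixed positions: C(10,2) = 45 ways.
The remaining 8 must be deranged: !8 = 14833.
Total: 45 × 14833 = 667485.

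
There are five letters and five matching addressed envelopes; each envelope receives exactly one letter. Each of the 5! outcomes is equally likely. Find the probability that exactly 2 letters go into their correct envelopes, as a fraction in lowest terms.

1/6

Favorable outcomes: C(5,2)·!3 = 10·2 = 20.
Total outcomes: 5! = 120.
Probability = 20/120 = 1/6.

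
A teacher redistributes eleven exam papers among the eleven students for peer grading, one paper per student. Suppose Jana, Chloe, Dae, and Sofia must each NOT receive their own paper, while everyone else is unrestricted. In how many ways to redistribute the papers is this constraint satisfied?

Inclusion-exclusion on the 4 forbidden self-matches:
Σ_{j=0}^{4} (-1)^j C(4,j)(11-j)!
= C(4,0)·11! - C(4,1)·10! + C(4,2)·9! - C(4,3)·8! + C(4,4)·7!
= 39916800 - 14515200 + 2177280 - 161280 + 5040
= 27422640

27422640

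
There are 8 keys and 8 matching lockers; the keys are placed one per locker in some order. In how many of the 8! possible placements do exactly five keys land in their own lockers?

112

Pick the 5 fixed positions: C(8,5) = 56 ways.
The other 3 form a derangement: !3 = 2.
Total: 56 × 2 = 112.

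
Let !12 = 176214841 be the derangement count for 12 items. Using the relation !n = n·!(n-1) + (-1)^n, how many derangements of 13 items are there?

2290792932

!13 = 13·176214841 - 1 = 2290792932.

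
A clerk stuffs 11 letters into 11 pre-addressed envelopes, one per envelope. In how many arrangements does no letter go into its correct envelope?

14684570

The number of derangements of 11 is !11 = Σ_{k=0}^{11} (-1)^k·11!/k!
= 11! - 11!/1! + 11!/2! - 11!/3! + 11!/4! - 11!/5! + 11!/6! - 11!/7! + 11!/8! - 11!/9! + 11!/10! - 11!/11!
= 39916800 - 39916800 + 19958400 - 6652800 + 1663200 - 332640 + 55440 - 7920 + 990 - 110 + 11 - 1
= 14684570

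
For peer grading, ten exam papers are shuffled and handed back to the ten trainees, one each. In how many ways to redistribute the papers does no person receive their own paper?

1334961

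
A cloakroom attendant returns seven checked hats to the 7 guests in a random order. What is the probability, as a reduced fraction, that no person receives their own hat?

103/280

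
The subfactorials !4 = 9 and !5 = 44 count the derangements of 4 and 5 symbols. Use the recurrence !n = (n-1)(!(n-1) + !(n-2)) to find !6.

!6 = (6-1)·(!5 + !4) = 5·(44 + 9) = 5·53 = 265.

265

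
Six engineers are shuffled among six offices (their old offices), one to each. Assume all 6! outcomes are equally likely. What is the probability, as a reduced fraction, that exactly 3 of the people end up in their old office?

1/18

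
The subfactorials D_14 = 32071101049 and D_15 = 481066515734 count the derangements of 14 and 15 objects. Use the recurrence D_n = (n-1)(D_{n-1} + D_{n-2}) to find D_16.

7697064251745

D_16 = (16-1)·(D_15 + D_14) = 15·(481066515734 + 32071101049) = 15·513137616783 = 7697064251745.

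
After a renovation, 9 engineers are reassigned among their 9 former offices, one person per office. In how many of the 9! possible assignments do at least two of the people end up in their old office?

95887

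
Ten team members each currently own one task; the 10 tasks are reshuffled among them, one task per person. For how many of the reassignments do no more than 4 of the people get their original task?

3615536

Sum C(10,i)·!(10-i) for i = 0..4:
  i=0: C(10,0)·!10 = 1·1334961 = 1334961
  i=1: C(10,1)·!9 = 10·133496 = 1334960
  i=2: C(10,2)·!8 = 45·14833 = 667485
  i=3: C(10,3)·!7 = 120·1854 = 222480
  i=4: C(10,4)·!6 = 210·265 = 55650
Total = 3615536.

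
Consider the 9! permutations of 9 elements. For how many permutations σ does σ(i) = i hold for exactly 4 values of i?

5544

Choose which 4 of the 9 are fixed: C(9,4) = 126.
The remaining 5 must be deranged: !5 = 44.
Total: 126 × 44 = 5544.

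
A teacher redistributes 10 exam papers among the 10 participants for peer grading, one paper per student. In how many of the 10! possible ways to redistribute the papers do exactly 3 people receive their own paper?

222480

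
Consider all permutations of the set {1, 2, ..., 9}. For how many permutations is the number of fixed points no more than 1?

# with exactly i fixed is C(9,i)·!(9-i); sum over i=0..1:
  i=0: C(9,0)·!9 = 1·133496 = 133496
  i=1: C(9,1)·!8 = 9·14833 = 133497
Total = 266993.

266993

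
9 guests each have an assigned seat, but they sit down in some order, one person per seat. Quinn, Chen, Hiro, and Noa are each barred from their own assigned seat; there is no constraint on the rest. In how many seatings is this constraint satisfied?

Inclusion-exclusion on the 4 forbidden self-matches:
Σ_{j=0}^{4} (-1)^j C(4,j)(9-j)!
= C(4,0)·9! - C(4,1)·8! + C(4,2)·7! - C(4,3)·6! + C(4,4)·5!
= 362880 - 161280 + 30240 - 2880 + 120
= 229080

229080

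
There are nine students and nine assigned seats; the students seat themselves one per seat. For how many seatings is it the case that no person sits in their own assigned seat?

Recurrence: !9 = 9·!8 + (-1)^9.
!9 = 9·14833 - 1 = 133496

133496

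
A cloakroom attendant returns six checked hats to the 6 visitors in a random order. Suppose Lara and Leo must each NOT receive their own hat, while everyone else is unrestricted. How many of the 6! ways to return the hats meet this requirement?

Let A_j be the event that the j-th constrained one is fixed. By inclusion-exclusion over the 2 events:
Σ_{j=0}^{2} (-1)^j C(2,j)(6-j)!
= C(2,0)·6! - C(2,1)·5! + C(2,2)·4!
= 720 - 240 + 24
= 504

504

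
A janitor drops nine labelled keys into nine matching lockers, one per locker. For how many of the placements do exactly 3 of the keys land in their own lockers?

Choose which 3 of the 9 are fixed: C(9,3) = 84.
The remaining 6 must be deranged: !6 = 265.
Total: 84 × 265 = 22260.

22260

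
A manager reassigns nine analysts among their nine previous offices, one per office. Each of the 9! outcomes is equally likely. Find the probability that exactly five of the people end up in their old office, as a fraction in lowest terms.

1/320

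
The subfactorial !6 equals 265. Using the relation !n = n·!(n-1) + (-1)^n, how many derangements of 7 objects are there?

!7 = 7·265 - 1 = 1854.

1854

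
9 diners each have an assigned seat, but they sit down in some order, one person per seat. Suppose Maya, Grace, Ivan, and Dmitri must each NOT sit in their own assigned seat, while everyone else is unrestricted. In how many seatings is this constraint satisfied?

229080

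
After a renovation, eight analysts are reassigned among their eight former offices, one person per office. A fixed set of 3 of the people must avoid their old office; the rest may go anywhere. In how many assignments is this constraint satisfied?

Let A_j be the event that the j-th constrained one is fixed. By inclusion-exclusion over the 3 events:
Σ_{j=0}^{3} (-1)^j C(3,j)(8-j)!
= C(3,0)·8! - C(3,1)·7! + C(3,2)·6! - C(3,3)·5!
= 40320 - 15120 + 2160 - 120
= 27240

27240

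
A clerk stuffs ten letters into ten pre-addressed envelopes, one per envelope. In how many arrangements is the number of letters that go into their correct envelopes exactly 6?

1890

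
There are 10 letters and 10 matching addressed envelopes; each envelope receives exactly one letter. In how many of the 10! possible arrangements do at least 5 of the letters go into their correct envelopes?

Sum C(10,i)·!(10-i) for i = 5..10:
  i=5: C(10,5)·!5 = 252·44 = 11088
  i=6: C(10,6)·!4 = 210·9 = 1890
  i=7: C(10,7)·!3 = 120·2 = 240
  i=8: C(10,8)·!2 = 45·1 = 45
  i=9: C(10,9)·!1 = 10·0 = 0
  i=10: C(10,10)·!0 = 1·1 = 1
Total = 13264.

13264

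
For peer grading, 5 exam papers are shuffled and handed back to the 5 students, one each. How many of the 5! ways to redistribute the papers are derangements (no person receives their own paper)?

44

!5 is the nearest integer to 5!/e.
5! = 120, and 120/e ≈ 44.15, so !5 = 44.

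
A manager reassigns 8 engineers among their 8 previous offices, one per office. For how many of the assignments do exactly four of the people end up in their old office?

Pick the 4 fixed positions: C(8,4) = 70 ways.
The remaining 4 must be deranged: !4 = 9.
Total: 70 × 9 = 630.

630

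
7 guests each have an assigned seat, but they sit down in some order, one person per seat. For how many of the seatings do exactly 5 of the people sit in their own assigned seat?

21

Pick the 5 fixed positions: C(7,5) = 21 ways.
The other 2 form a derangement: !2 = 1.
Total: 21 × 1 = 21.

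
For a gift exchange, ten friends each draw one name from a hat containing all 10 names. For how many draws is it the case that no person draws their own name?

!10 is the nearest integer to 10!/e.
10! = 3628800, and 3628800/e ≈ 1334960.92, so !10 = 1334961.

1334961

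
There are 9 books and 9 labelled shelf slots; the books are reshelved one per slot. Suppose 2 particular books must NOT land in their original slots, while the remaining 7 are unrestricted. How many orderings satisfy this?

287280

Let A_j be the event that the j-th constrained one is fixed. By inclusion-exclusion over the 2 events:
Σ_{j=0}^{2} (-1)^j C(2,j)(9-j)!
= C(2,0)·9! - C(2,1)·8! + C(2,2)·7!
= 362880 - 80640 + 5040
= 287280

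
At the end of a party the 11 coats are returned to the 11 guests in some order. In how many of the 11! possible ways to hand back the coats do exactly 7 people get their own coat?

Pick the 7 fixed positions: C(11,7) = 330 ways.
The other 4 form a derangement: !4 = 9.
Total: 330 × 9 = 2970.

2970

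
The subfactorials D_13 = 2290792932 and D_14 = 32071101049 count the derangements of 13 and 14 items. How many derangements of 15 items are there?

481066515734

D_15 = (15-1)·(D_14 + D_13) = 14·(32071101049 + 2290792932) = 14·34361893981 = 481066515734.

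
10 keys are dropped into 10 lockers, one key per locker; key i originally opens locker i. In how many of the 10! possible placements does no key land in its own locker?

Recurrence: !10 = 9·(!9 + !8).
!10 = 9·(133496 + 14833) = 9·148329 = 1334961

1334961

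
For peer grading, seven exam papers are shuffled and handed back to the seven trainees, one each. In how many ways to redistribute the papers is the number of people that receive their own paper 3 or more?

Sum C(7,i)·!(7-i) for i = 3..7:
  i=3: C(7,3)·!4 = 35·9 = 315
  i=4: C(7,4)·!3 = 35·2 = 70
  i=5: C(7,5)·!2 = 21·1 = 21
  i=6: C(7,6)·!1 = 7·0 = 0
  i=7: C(7,7)·!0 = 1·1 = 1
Total = 407.

407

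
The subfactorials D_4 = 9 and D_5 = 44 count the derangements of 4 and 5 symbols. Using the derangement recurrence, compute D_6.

D_6 = (6-1)·(D_5 + D_4) = 5·(44 + 9) = 5·53 = 265.

265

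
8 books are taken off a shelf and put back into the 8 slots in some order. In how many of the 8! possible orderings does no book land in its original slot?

Use !n = (n-1)(!(n-1) + !(n-2)).
!8 = 7·(1854 + 265) = 7·2119 = 14833

14833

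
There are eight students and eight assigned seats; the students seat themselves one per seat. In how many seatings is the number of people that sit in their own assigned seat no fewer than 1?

25487

# with exactly i fixed is C(8,i)·!(8-i); sum over i=1..8:
  i=1: C(8,1)·!7 = 8·1854 = 14832
  i=2: C(8,2)·!6 = 28·265 = 7420
  i=3: C(8,3)·!5 = 56·44 = 2464
  i=4: C(8,4)·!4 = 70·9 = 630
  i=5: C(8,5)·!3 = 56·2 = 112
  i=6: C(8,6)·!2 = 28·1 = 28
  i=7: C(8,7)·!1 = 8·0 = 0
  i=8: C(8,8)·!0 = 1·1 = 1
Total = 25487.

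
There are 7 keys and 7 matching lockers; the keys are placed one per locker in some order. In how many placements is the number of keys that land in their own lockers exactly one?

Choose which one of the 7 is fixed: C(7,1) = 7.
The remaining 6 must be deranged: !6 = 265.
Total: 7 × 265 = 1855.

1855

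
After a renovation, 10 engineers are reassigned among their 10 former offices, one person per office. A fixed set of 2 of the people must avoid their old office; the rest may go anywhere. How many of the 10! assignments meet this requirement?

2943360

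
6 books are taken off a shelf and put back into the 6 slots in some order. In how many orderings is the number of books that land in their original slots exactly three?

Choose which 3 of the 6 are fixed: C(6,3) = 20.
The remaining 3 must be deranged: !3 = 2.
Total: 20 × 2 = 40.

40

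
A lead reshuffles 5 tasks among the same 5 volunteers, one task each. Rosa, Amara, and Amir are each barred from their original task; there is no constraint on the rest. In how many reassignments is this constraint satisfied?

Let A_j be the event that the j-th constrained one is fixed. By inclusion-exclusion over the 3 events:
Σ_{j=0}^{3} (-1)^j C(3,j)(5-j)!
= C(3,0)·5! - C(3,1)·4! + C(3,2)·3! - C(3,3)·2!
= 120 - 72 + 18 - 2
= 64

64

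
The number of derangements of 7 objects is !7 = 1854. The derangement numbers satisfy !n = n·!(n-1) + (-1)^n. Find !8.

!8 = 8·1854 + 1 = 14833.

14833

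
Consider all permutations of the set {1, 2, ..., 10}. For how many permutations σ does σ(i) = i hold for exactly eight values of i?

Choose which 8 of the 10 are fixed: C(10,8) = 45.
The remaining 2 must be deranged: !2 = 1.
Total: 45 × 1 = 45.

45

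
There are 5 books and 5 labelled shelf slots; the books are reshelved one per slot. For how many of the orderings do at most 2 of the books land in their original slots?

109

# with exactly i fixed is C(5,i)·!(5-i); sum over i=0..2:
  i=0: C(5,0)·!5 = 1·44 = 44
  i=1: C(5,1)·!4 = 5·9 = 45
  i=2: C(5,2)·!3 = 10·2 = 20
Total = 109.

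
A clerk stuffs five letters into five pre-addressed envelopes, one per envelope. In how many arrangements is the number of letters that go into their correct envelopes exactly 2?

20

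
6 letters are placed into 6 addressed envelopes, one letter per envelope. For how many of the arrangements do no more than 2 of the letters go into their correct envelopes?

# with exactly i fixed is C(6,i)·!(6-i); sum over i=0..2:
  i=0: C(6,0)·!6 = 1·265 = 265
  i=1: C(6,1)·!5 = 6·44 = 264
  i=2: C(6,2)·!4 = 15·9 = 135
Total = 664.

664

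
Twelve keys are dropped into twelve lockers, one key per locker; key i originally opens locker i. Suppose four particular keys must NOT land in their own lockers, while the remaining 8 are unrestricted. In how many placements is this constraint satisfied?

339696000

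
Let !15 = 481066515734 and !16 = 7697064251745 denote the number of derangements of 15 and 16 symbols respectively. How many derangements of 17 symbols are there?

!17 = (17-1)·(!16 + !15) = 16·(7697064251745 + 481066515734) = 16·8178130767479 = 130850092279664.

130850092279664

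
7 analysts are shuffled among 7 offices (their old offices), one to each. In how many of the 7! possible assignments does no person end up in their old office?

By inclusion-exclusion, !7 = Σ (-1)^k · 7!/k! for k=0..7
= 7! - 7!/1! + 7!/2! - 7!/3! + 7!/4! - 7!/5! + 7!/6! - 7!/7!
= 5040 - 5040 + 2520 - 840 + 210 - 42 + 7 - 1
= 1854

1854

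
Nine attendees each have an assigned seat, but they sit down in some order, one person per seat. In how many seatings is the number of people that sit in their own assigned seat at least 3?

29143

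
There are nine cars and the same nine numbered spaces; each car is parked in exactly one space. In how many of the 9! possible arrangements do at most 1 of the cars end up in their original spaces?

266993

# with exactly i fixed is C(9,i)·!(9-i); sum over i=0..1:
  i=0: C(9,0)·!9 = 1·133496 = 133496
  i=1: C(9,1)·!8 = 9·14833 = 133497
Total = 266993.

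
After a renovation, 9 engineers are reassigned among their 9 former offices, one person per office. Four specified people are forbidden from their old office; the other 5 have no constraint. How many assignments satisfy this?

229080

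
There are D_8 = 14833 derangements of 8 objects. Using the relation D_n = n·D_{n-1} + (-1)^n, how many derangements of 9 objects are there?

133496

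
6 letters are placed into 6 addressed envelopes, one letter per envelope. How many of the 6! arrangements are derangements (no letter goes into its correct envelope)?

265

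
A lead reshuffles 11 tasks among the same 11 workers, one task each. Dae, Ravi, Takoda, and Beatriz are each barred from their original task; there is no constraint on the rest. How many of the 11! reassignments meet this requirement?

Inclusion-exclusion on the 4 forbidden self-matches:
Σ_{j=0}^{4} (-1)^j C(4,j)(11-j)!
= C(4,0)·11! - C(4,1)·10! + C(4,2)·9! - C(4,3)·8! + C(4,4)·7!
= 39916800 - 14515200 + 2177280 - 161280 + 5040
= 27422640

27422640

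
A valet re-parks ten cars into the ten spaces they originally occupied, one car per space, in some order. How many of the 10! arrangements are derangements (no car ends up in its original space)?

1334961

By inclusion-exclusion, !10 = Σ (-1)^k · 10!/k! for k=0..10
= 10! - 10!/1! + 10!/2! - 10!/3! + 10!/4! - 10!/5! + 10!/6! - 10!/7! + 10!/8! - 10!/9! + 10!/10!
= 3628800 - 3628800 + 1814400 - 604800 + 151200 - 30240 + 5040 - 720 + 90 - 10 + 1
= 1334961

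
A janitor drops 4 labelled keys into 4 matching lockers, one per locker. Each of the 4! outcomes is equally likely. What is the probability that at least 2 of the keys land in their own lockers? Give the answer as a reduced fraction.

Favorable outcomes: Σ_{i≥2} C(4,i)·!(4-i) = 6·1 + 4·0 + 1·1 = 7.
Total outcomes: 4! = 24.
Probability = 7/24 = 7/24.

7/24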